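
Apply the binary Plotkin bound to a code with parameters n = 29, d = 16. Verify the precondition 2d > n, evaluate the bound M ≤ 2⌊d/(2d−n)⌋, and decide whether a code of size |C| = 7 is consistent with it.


Plotkin bound M ≤ 10; given |C| = 7 ≤ bound (satisfied).

Check applicability: 2d = 32, n = 29.
2d − n = 3 > 0, so Plotkin applies.
Compute d/(2d−n) = 16/3 ≈ 5.3333.
⌊d/(2d−n)⌋ = 5.
Plotkin bound: M ≤ 2·5 = 10.
Given |C| = 7, check: satisfied.
This |C| is below the Plotkin bound.


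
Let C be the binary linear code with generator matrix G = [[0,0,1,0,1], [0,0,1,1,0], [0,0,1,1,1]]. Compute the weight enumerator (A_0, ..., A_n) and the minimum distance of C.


Weight distribution: A_0 = 1, A_1 = 3, A_2 = 3, A_3 = 1. Minimum distance d = 1.

Enumerate all 2^3 = 8 messages m ∈ F_2^3.
For each, compute codeword c = mG in F_2^5, then tally its weight.
  m = 000 → c = 00000, weight = 0.
  m = 100 → c = 00101, weight = 2.
  m = 010 → c = 00110, weight = 2.
  m = 110 → c = 00011, weight = 2.
  m = 001 → c = 00111, weight = 3.
  m = 101 → c = 00010, weight = 1.
  m = 011 → c = 00001, weight = 1.
  m = 111 → c = 00100, weight = 1.
Tally weights:
  weight 0: 1 codewords.
  weight 1: 3 codewords.
  weight 2: 3 codewords.
  weight 3: 1 codewords.
Minimum distance d = smallest w > 0 with A_w > 0 = 1.
Sanity: Σ A_w = 8 = 2^3 = 8 ✓.


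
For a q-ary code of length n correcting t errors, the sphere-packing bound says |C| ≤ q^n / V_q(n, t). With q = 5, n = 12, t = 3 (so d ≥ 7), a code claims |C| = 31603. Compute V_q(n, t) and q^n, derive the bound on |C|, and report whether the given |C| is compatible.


V_q(n, t) = 15185, q^n = 244140625, Hamming bound = 16077, |C| = 31603 > bound (violated).

Step 1: Compute V_q(n, t) = Σ_{j=0}^3 C(n, j) (q−1)^j.
  j = 0: C(12,0)·(4)^0 = 1·1 = 1.
  j = 1: C(12,1)·(4)^1 = 12·4 = 48.
  j = 2: C(12,2)·(4)^2 = 66·16 = 1056.
  j = 3: C(12,3)·(4)^3 = 220·64 = 14080.
  V_q(n, t) = 1 + 48 + 1056 + 14080 = 15185.
Step 2: q^n = 5^12 = 244140625.
Step 3: Hamming bound ⌊q^n / V_q(n,t)⌋ = ⌊244140625/15185⌋ = 16077.
Step 4: Compare |C| = 31603 to 16077: violated.
The claimed |C| lies above the Hamming bound, so no 5-ary code of length 12 with d ≥ 7 can have 31603 codewords.


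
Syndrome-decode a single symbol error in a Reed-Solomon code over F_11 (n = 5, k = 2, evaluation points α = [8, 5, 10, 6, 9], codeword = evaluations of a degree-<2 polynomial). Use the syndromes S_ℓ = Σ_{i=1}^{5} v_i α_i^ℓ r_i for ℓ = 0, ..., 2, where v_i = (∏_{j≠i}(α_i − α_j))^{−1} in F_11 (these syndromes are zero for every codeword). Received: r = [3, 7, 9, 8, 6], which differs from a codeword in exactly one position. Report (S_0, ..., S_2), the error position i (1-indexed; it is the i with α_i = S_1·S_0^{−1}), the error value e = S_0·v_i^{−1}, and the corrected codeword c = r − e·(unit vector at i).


S = (7, 2, 10), error at position 2, error magnitude e = 2, c = [3, 5, 9, 8, 6].

Step 1: column multipliers v_i = (∏_{j≠i}(α_i − α_j))^{−1} mod 11.
  i = 1 (α = 8): (8−5)(8−10)(8−6)(8−9) = 3·(−2)·2·(−1) = 12 ≡ 1, so v_1 = 1^{−1} = 1 (mod 11).
  i = 2 (α = 5): (5−8)(5−10)(5−6)(5−9) = (−3)·(−5)·(−1)·(−4) = 60 ≡ 5, so v_2 = 5^{−1} = 9 (mod 11).
  i = 3 (α = 10): (10−8)(10−5)(10−6)(10−9) = 2·5·4·1 = 40 ≡ 7, so v_3 = 7^{−1} = 8 (mod 11).
  i = 4 (α = 6): (6−8)(6−5)(6−10)(6−9) = (−2)·1·(−4)·(−3) = −24 ≡ 9, so v_4 = 9^{−1} = 5 (mod 11).
  i = 5 (α = 9): (9−8)(9−5)(9−10)(9−6) = 1·4·(−1)·3 = −12 ≡ 10, so v_5 = 10^{−1} = 10 (mod 11).
  v = [1, 9, 8, 5, 10].
Step 2: syndromes of r = [3, 7, 9, 8, 6] (all sums mod 11).
  S_0 = Σ v_i r_i = 1·3 + 9·7 + 8·9 + 5·8 + 10·6 = 238 ≡ 7.
  S_1 = Σ v_i α_i r_i = 1·8·3 + 9·5·7 + 8·10·9 + 5·6·8 + 10·9·6 = 1839 ≡ 2.
  α_i^2 mod 11 = [9, 3, 1, 3, 4].
  S_2 = Σ v_i α_i^2 r_i = 1·9·3 + 9·3·7 + 8·1·9 + 5·3·8 + 10·4·6 = 648 ≡ 10.
  S = (7, 2, 10) ≠ 0, so r is not a codeword (an error is present).
Step 3: locate the error. For a single error e at position i, S_ℓ = v_i·e·α_i^ℓ, so α_err = S_1/S_0.
  S_0^{−1} = 7^{−1} = 8 (mod 11), so α_err = 2·8 = 16 ≡ 5 = α_2. Error position i = 2.
  Consistency check: S_2/S_1 = 10·6 = 60 ≡ 5 = α_err ✓ (single-error assumption holds).
Step 4: error magnitude e = S_0/v_2 = S_0·∏_{j≠2}(α_2 − α_j) = 7·5 = 35 ≡ 2 (mod 11).
Step 5: correct position 2: c_2 = r_2 − e = 7 − 2 ≡ 5 (mod 11). Hence c = [3, 5, 9, 8, 6].
  Check: interpolating c through the α_i gives m(x) = 1 + 3·x (degree < 2) with m(α_i) = c_i for every i, so c is indeed a codeword.


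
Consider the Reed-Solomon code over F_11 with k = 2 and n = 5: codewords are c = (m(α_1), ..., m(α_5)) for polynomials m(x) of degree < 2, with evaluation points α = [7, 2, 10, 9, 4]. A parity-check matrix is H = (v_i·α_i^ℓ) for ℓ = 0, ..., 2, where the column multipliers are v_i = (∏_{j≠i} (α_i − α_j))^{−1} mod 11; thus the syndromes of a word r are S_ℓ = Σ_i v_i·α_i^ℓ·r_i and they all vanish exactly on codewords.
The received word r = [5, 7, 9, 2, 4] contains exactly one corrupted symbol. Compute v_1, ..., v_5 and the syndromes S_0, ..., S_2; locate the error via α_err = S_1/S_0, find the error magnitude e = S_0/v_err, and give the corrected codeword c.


S = (3, 8, 3), error at position 3, error magnitude e = 3, c = [5, 7, 6, 2, 4].

Step 1: column multipliers v_i = (∏_{j≠i}(α_i − α_j))^{−1} mod 11.
  i = 1 (α = 7): (7−2)(7−10)(7−9)(7−4) = 5·(−3)·(−2)·3 = 90 ≡ 2, so v_1 = 2^{−1} = 6 (mod 11).
  i = 2 (α = 2): (2−7)(2−10)(2−9)(2−4) = (−5)·(−8)·(−7)·(−2) = 560 ≡ 10, so v_2 = 10^{−1} = 10 (mod 11).
  i = 3 (α = 10): (10−7)(10−2)(10−9)(10−4) = 3·8·1·6 = 144 ≡ 1, so v_3 = 1^{−1} = 1 (mod 11).
  i = 4 (α = 9): (9−7)(9−2)(9−10)(9−4) = 2·7·(−1)·5 = −70 ≡ 7, so v_4 = 7^{−1} = 8 (mod 11).
  i = 5 (α = 4): (4−7)(4−2)(4−10)(4−9) = (−3)·2·(−6)·(−5) = −180 ≡ 7, so v_5 = 7^{−1} = 8 (mod 11).
  v = [6, 10, 1, 8, 8].
Step 2: syndromes of r = [5, 7, 9, 2, 4] (all sums mod 11).
  S_0 = Σ v_i r_i = 6·5 + 10·7 + 1·9 + 8·2 + 8·4 = 157 ≡ 3.
  S_1 = Σ v_i α_i r_i = 6·7·5 + 10·2·7 + 1·10·9 + 8·9·2 + 8·4·4 = 712 ≡ 8.
  α_i^2 mod 11 = [5, 4, 1, 4, 5].
  S_2 = Σ v_i α_i^2 r_i = 6·5·5 + 10·4·7 + 1·1·9 + 8·4·2 + 8·5·4 = 663 ≡ 3.
  S = (3, 8, 3) ≠ 0, so r is not a codeword (an error is present).
Step 3: locate the error. For a single error e at position i, S_ℓ = v_i·e·α_i^ℓ, so α_err = S_1/S_0.
  S_0^{−1} = 3^{−1} = 4 (mod 11), so α_err = 8·4 = 32 ≡ 10 = α_3. Error position i = 3.
  Consistency check: S_2/S_1 = 3·7 = 21 ≡ 10 = α_err ✓ (single-error assumption holds).
Step 4: error magnitude e = S_0/v_3 = S_0·∏_{j≠3}(α_3 − α_j) = 3·1 = 3 ≡ 3 (mod 11).
Step 5: correct position 3: c_3 = r_3 − e = 9 − 3 ≡ 6 (mod 11). Hence c = [5, 7, 6, 2, 4].
  Check: interpolating c through the α_i gives m(x) = 10 + 4·x (degree < 2) with m(α_i) = c_i for every i, so c is indeed a codeword.


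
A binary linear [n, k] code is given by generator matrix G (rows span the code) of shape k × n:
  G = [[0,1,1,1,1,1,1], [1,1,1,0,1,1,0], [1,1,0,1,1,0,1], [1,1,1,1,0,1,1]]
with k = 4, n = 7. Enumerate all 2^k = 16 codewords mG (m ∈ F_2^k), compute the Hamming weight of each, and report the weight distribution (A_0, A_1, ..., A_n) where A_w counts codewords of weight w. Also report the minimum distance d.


Weight distribution: A_0 = 1, A_2 = 3, A_3 = 6, A_4 = 1, A_5 = 2, A_6 = 3. Minimum distance d = 2.

Enumerate all 2^4 = 16 messages m ∈ F_2^4.
For each, compute codeword c = mG in F_2^7, then tally its weight.
  m = 0000 → c = 0000000, weight = 0.
  m = 1000 → c = 0111111, weight = 6.
  m = 0100 → c = 1110110, weight = 5.
  m = 1100 → c = 1001001, weight = 3.
  m = 0010 → c = 1101101, weight = 5.
  m = 1010 → c = 1010010, weight = 3.
  m = 0110 → c = 0011011, weight = 4.
  m = 1110 → c = 0100100, weight = 2.
  m = 0001 → c = 1111011, weight = 6.
  m = 1001 → c = 1000100, weight = 2.
  m = 0101 → c = 0001101, weight = 3.
  m = 1101 → c = 0110010, weight = 3.
  m = 0011 → c = 0010110, weight = 3.
  m = 1011 → c = 0101001, weight = 3.
  m = 0111 → c = 1100000, weight = 2.
  m = 1111 → c = 1011111, weight = 6.
Tally weights:
  weight 0: 1 codewords.
  weight 2: 3 codewords.
  weight 3: 6 codewords.
  weight 4: 1 codewords.
  weight 5: 2 codewords.
  weight 6: 3 codewords.
Minimum distance d = smallest w > 0 with A_w > 0 = 2.
Sanity: Σ A_w = 16 = 2^4 = 16 ✓.


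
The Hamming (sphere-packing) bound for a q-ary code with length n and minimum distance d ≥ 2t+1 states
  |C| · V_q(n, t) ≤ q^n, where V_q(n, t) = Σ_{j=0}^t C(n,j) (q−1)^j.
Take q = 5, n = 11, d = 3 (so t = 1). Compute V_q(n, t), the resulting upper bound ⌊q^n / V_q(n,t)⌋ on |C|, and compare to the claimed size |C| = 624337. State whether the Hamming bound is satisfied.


V_q(n, t) = 45, q^n = 48828125, Hamming bound = 1085069, |C| = 624337 ≤ bound (satisfied).

Step 1: Compute V_q(n, t) = Σ_{j=0}^1 C(n, j) (q−1)^j.
  j = 0: C(11,0)·(4)^0 = 1·1 = 1.
  j = 1: C(11,1)·(4)^1 = 11·4 = 44.
  V_q(n, t) = 1 + 44 = 45.
Step 2: q^n = 5^11 = 48828125.
Step 3: Hamming bound ⌊q^n / V_q(n,t)⌋ = ⌊48828125/45⌋ = 1085069.
Step 4: Compare |C| = 624337 to 1085069: satisfied.
The claimed |C| lies below the Hamming bound.


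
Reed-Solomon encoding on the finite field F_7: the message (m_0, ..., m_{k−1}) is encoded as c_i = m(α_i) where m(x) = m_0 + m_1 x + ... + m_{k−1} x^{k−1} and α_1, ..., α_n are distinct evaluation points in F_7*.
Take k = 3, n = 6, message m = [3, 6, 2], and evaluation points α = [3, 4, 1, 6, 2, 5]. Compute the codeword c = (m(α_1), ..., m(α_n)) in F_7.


c = [4, 3, 4, 6, 2, 6]

Message polynomial: m(x) = 3 + 6·x + 2·x^2 (mod 7).
For each evaluation point α_i, compute m(α_i) mod 7:
  α_1 = 3: Horner steps 2 → 5 → 4, so m(3) = 4.
  α_2 = 4: Horner steps 2 → 0 → 3, so m(4) = 3.
  α_3 = 1: Horner steps 2 → 1 → 4, so m(1) = 4.
  α_4 = 6: Horner steps 2 → 4 → 6, so m(6) = 6.
  α_5 = 2: Horner steps 2 → 3 → 2, so m(2) = 2.
  α_6 = 5: Horner steps 2 → 2 → 6, so m(5) = 6.
Codeword c = [4, 3, 4, 6, 2, 6] ∈ F_7^6.


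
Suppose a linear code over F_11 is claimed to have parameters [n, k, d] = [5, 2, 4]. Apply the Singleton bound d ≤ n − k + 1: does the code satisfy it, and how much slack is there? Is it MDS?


Singleton RHS = n − k + 1 = 4, slack = 0, bound satisfied, MDS.

Singleton bound: d ≤ n − k + 1.
Here n = 5, k = 2, so n − k + 1 = 4.
Given d = 4, check d ≤ 4: YES.
Slack = (n − k + 1) − d = 0.
The code is MDS (slack = 0).
Description: the claimed parameters are [5, 2, 4]_11; such a code would be MDS (meets Singleton bound).


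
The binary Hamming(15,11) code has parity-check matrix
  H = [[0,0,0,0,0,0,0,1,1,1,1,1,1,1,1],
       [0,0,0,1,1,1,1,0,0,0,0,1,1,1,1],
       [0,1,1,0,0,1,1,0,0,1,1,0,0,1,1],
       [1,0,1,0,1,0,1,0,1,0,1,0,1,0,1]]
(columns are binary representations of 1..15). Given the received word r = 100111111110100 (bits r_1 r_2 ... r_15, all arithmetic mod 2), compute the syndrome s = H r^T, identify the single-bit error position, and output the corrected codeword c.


s = (1, 1, 0, 0)^T, error position = 12, corrected codeword c = 100111111111100

Compute s = H r^T mod 2 one row at a time:
  s_1 = 1 + 1 + 1 + 1 + 0 + 1 + 0 + 0 = 5 ≡ 1 (mod 2).
  s_2 = 1 + 1 + 1 + 1 + 0 + 1 + 0 + 0 = 5 ≡ 1 (mod 2).
  s_3 = 0 + 0 + 1 + 1 + 1 + 1 + 0 + 0 = 4 ≡ 0 (mod 2).
  s_4 = 1 + 0 + 1 + 1 + 1 + 1 + 1 + 0 = 6 ≡ 0 (mod 2).
s = (1, 1, 0, 0)^T — this equals column 12 of H (binary 1100), so error is at position 12.
Correct: flip bit 12 of r = 100111111110100 to get c = 100111111111100.


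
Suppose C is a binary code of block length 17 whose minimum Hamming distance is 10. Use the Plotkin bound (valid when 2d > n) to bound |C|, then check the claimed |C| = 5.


Plotkin bound M ≤ 6; given |C| = 5 ≤ bound (satisfied).

Check applicability: 2d = 20, n = 17.
2d − n = 3 > 0, so Plotkin applies.
Compute d/(2d−n) = 10/3 ≈ 3.3333.
⌊d/(2d−n)⌋ = 3.
Plotkin bound: M ≤ 2·3 = 6.
Given |C| = 5, check: satisfied.
This |C| is below the Plotkin bound.


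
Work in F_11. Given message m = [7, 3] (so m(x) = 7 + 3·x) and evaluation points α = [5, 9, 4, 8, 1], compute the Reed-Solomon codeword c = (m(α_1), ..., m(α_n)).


c = [0, 1, 8, 9, 10]

Message polynomial: m(x) = 7 + 3·x (mod 11).
For each evaluation point α_i, compute m(α_i) mod 11:
  α_1 = 5: Horner steps 3 → 0, so m(5) = 0.
  α_2 = 9: Horner steps 3 → 1, so m(9) = 1.
  α_3 = 4: Horner steps 3 → 8, so m(4) = 8.
  α_4 = 8: Horner steps 3 → 9, so m(8) = 9.
  α_5 = 1: Horner steps 3 → 10, so m(1) = 10.
Codeword c = [0, 1, 8, 9, 10] ∈ F_11^5.


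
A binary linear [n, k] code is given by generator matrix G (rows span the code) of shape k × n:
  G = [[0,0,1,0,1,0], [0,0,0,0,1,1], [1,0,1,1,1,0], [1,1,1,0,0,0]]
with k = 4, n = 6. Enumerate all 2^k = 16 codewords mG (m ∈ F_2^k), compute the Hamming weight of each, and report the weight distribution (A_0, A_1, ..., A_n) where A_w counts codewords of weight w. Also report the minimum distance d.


Weight distribution: A_0 = 1, A_2 = 4, A_3 = 6, A_4 = 3, A_5 = 2. Minimum distance d = 2.

Enumerate all 2^4 = 16 messages m ∈ F_2^4.
For each, compute codeword c = mG in F_2^6, then tally its weight.
  m = 0000 → c = 000000, weight = 0.
  m = 1000 → c = 001010, weight = 2.
  m = 0100 → c = 000011, weight = 2.
  m = 1100 → c = 001001, weight = 2.
  m = 0010 → c = 101110, weight = 4.
  m = 1010 → c = 100100, weight = 2.
  m = 0110 → c = 101101, weight = 4.
  m = 1110 → c = 100111, weight = 4.
  m = 0001 → c = 111000, weight = 3.
  m = 1001 → c = 110010, weight = 3.
  m = 0101 → c = 111011, weight = 5.
  m = 1101 → c = 110001, weight = 3.
  m = 0011 → c = 010110, weight = 3.
  m = 1011 → c = 011100, weight = 3.
  m = 0111 → c = 010101, weight = 3.
  m = 1111 → c = 011111, weight = 5.
Tally weights:
  weight 0: 1 codewords.
  weight 2: 4 codewords.
  weight 3: 6 codewords.
  weight 4: 3 codewords.
  weight 5: 2 codewords.
Minimum distance d = smallest w > 0 with A_w > 0 = 2.
Sanity: Σ A_w = 16 = 2^4 = 16 ✓.


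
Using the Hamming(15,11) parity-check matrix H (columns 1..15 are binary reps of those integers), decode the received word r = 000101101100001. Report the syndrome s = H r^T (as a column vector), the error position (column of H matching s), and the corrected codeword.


s = (1, 0, 0, 1)^T, error position = 9, corrected codeword c = 000101100100001

Compute s = H r^T mod 2 one row at a time:
  s_1 = 0 + 1 + 1 + 0 + 0 + 0 + 0 + 1 = 3 ≡ 1 (mod 2).
  s_2 = 1 + 0 + 1 + 1 + 0 + 0 + 0 + 1 = 4 ≡ 0 (mod 2).
  s_3 = 0 + 0 + 1 + 1 + 1 + 0 + 0 + 1 = 4 ≡ 0 (mod 2).
  s_4 = 0 + 0 + 0 + 1 + 1 + 0 + 0 + 1 = 3 ≡ 1 (mod 2).
s = (1, 0, 0, 1)^T — this equals column 9 of H (binary 1001), so error is at position 9.
Correct: flip bit 9 of r = 000101101100001 to get c = 000101100100001.


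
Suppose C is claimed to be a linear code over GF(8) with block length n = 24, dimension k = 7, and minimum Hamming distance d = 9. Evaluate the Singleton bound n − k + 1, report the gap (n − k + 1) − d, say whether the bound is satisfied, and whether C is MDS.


Singleton RHS = n − k + 1 = 18, slack = 9, bound satisfied, not MDS.

Singleton bound: d ≤ n − k + 1.
Here n = 24, k = 7, so n − k + 1 = 18.
Given d = 9, check d ≤ 18: YES.
Slack = (n − k + 1) − d = 9.
The code is NOT MDS (slack = 9 > 0).
Description: the claimed parameters are [24, 7, 9]_8; such a code would be non-MDS.


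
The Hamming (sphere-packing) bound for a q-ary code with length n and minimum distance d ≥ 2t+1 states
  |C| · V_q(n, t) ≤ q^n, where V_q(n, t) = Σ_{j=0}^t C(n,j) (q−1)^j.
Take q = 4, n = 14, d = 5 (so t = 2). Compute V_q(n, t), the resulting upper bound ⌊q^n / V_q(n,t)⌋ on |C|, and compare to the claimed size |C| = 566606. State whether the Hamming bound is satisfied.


V_q(n, t) = 862, q^n = 268435456, Hamming bound = 311410, |C| = 566606 > bound (violated).

Step 1: Compute V_q(n, t) = Σ_{j=0}^2 C(n, j) (q−1)^j.
  j = 0: C(14,0)·(3)^0 = 1·1 = 1.
  j = 1: C(14,1)·(3)^1 = 14·3 = 42.
  j = 2: C(14,2)·(3)^2 = 91·9 = 819.
  V_q(n, t) = 1 + 42 + 819 = 862.
Step 2: q^n = 4^14 = 268435456.
Step 3: Hamming bound ⌊q^n / V_q(n,t)⌋ = ⌊268435456/862⌋ = 311410.
Step 4: Compare |C| = 566606 to 311410: violated.
The claimed |C| lies above the Hamming bound, so no 4-ary code of length 14 with d ≥ 5 can have 566606 codewords.


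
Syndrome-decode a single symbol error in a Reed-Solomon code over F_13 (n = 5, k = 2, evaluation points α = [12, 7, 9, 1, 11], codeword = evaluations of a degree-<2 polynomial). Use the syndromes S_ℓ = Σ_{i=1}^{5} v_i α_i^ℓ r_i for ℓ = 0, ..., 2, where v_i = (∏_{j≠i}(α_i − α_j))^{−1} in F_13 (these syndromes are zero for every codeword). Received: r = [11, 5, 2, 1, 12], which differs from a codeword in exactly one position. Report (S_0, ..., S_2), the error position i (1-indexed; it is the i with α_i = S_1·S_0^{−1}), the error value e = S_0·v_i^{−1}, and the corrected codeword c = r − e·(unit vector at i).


S = (8, 5, 8), error at position 1, error magnitude e = 7, c = [4, 5, 2, 1, 12].

Step 1: column multipliers v_i = (∏_{j≠i}(α_i − α_j))^{−1} mod 13.
  i = 1 (α = 12): (12−7)(12−9)(12−1)(12−11) = 5·3·11·1 = 165 ≡ 9, so v_1 = 9^{−1} = 3 (mod 13).
  i = 2 (α = 7): (7−12)(7−9)(7−1)(7−11) = (−5)·(−2)·6·(−4) = −240 ≡ 7, so v_2 = 7^{−1} = 2 (mod 13).
  i = 3 (α = 9): (9−12)(9−7)(9−1)(9−11) = (−3)·2·8·(−2) = 96 ≡ 5, so v_3 = 5^{−1} = 8 (mod 13).
  i = 4 (α = 1): (1−12)(1−7)(1−9)(1−11) = (−11)·(−6)·(−8)·(−10) = 5280 ≡ 2, so v_4 = 2^{−1} = 7 (mod 13).
  i = 5 (α = 11): (11−12)(11−7)(11−9)(11−1) = (−1)·4·2·10 = −80 ≡ 11, so v_5 = 11^{−1} = 6 (mod 13).
  v = [3, 2, 8, 7, 6].
Step 2: syndromes of r = [11, 5, 2, 1, 12] (all sums mod 13).
  S_0 = Σ v_i r_i = 3·11 + 2·5 + 8·2 + 7·1 + 6·12 = 138 ≡ 8.
  S_1 = Σ v_i α_i r_i = 3·12·11 + 2·7·5 + 8·9·2 + 7·1·1 + 6·11·12 = 1409 ≡ 5.
  α_i^2 mod 13 = [1, 10, 3, 1, 4].
  S_2 = Σ v_i α_i^2 r_i = 3·1·11 + 2·10·5 + 8·3·2 + 7·1·1 + 6·4·12 = 476 ≡ 8.
  S = (8, 5, 8) ≠ 0, so r is not a codeword (an error is present).
Step 3: locate the error. For a single error e at position i, S_ℓ = v_i·e·α_i^ℓ, so α_err = S_1/S_0.
  S_0^{−1} = 8^{−1} = 5 (mod 13), so α_err = 5·5 = 25 ≡ 12 = α_1. Error position i = 1.
  Consistency check: S_2/S_1 = 8·8 = 64 ≡ 12 = α_err ✓ (single-error assumption holds).
Step 4: error magnitude e = S_0/v_1 = S_0·∏_{j≠1}(α_1 − α_j) = 8·9 = 72 ≡ 7 (mod 13).
Step 5: correct position 1: c_1 = r_1 − e = 11 − 7 ≡ 4 (mod 13). Hence c = [4, 5, 2, 1, 12].
  Check: interpolating c through the α_i gives m(x) = 9 + 5·x (degree < 2) with m(α_i) = c_i for every i, so c is indeed a codeword.


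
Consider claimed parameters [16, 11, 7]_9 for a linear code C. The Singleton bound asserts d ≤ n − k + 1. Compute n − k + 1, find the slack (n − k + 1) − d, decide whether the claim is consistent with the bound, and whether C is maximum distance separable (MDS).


Singleton RHS = n − k + 1 = 6, slack = -1, bound violated (no such code; not MDS).

Singleton bound: d ≤ n − k + 1.
Here n = 16, k = 11, so n − k + 1 = 6.
Given d = 7, check d ≤ 6: NO.
Slack = (n − k + 1) − d = -1.
The slack is negative: d = 7 exceeds n − k + 1 = 6 by 1, so the Singleton bound is violated and no linear [16, 11, 7]_9 code can exist. In particular it is not MDS (MDS requires d = n − k + 1 exactly).
Description: the claimed parameters are [16, 11, 7]_9; such a code would be impossible (violates the Singleton bound).


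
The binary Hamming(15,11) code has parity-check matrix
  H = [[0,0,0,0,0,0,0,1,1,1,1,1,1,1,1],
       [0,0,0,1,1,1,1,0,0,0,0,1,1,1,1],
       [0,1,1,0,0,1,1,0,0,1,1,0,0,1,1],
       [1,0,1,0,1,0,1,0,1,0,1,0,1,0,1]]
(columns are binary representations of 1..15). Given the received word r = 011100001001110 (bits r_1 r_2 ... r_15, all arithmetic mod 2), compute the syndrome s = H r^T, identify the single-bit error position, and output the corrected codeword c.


s = (0, 0, 1, 1)^T, error position = 3, corrected codeword c = 010100001001110

Compute s = H r^T mod 2 one row at a time:
  s_1 = 0 + 1 + 0 + 0 + 1 + 1 + 1 + 0 = 4 ≡ 0 (mod 2).
  s_2 = 1 + 0 + 0 + 0 + 1 + 1 + 1 + 0 = 4 ≡ 0 (mod 2).
  s_3 = 1 + 1 + 0 + 0 + 0 + 0 + 1 + 0 = 3 ≡ 1 (mod 2).
  s_4 = 0 + 1 + 0 + 0 + 1 + 0 + 1 + 0 = 3 ≡ 1 (mod 2).
s = (0, 0, 1, 1)^T — this equals column 3 of H (binary 0011), so error is at position 3.
Correct: flip bit 3 of r = 011100001001110 to get c = 010100001001110.


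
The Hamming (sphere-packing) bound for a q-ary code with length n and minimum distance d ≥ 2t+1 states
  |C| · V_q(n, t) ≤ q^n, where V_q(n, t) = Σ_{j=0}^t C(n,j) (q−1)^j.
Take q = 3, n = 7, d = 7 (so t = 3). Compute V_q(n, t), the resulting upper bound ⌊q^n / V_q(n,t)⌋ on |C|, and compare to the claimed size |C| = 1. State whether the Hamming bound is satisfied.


V_q(n, t) = 379, q^n = 2187, Hamming bound = 5, |C| = 1 ≤ bound (satisfied).

Step 1: Compute V_q(n, t) = Σ_{j=0}^3 C(n, j) (q−1)^j.
  j = 0: C(7,0)·(2)^0 = 1·1 = 1.
  j = 1: C(7,1)·(2)^1 = 7·2 = 14.
  j = 2: C(7,2)·(2)^2 = 21·4 = 84.
  j = 3: C(7,3)·(2)^3 = 35·8 = 280.
  V_q(n, t) = 1 + 14 + 84 + 280 = 379.
Step 2: q^n = 3^7 = 2187.
Step 3: Hamming bound ⌊q^n / V_q(n,t)⌋ = ⌊2187/379⌋ = 5.
Step 4: Compare |C| = 1 to 5: satisfied.
The claimed |C| lies below the Hamming bound.


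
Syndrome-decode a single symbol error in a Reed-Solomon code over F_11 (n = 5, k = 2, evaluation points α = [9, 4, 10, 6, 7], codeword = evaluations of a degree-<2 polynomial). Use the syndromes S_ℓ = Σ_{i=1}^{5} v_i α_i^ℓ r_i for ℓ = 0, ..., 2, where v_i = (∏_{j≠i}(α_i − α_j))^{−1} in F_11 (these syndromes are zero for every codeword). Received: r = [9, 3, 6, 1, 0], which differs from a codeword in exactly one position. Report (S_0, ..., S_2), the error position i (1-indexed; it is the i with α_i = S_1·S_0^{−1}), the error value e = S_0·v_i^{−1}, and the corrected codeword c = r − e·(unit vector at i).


S = (7, 4, 7), error at position 3, error magnitude e = 9, c = [9, 3, 8, 1, 0].

Step 1: column multipliers v_i = (∏_{j≠i}(α_i − α_j))^{−1} mod 11.
  i = 1 (α = 9): (9−4)(9−10)(9−6)(9−7) = 5·(−1)·3·2 = −30 ≡ 3, so v_1 = 3^{−1} = 4 (mod 11).
  i = 2 (α = 4): (4−9)(4−10)(4−6)(4−7) = (−5)·(−6)·(−2)·(−3) = 180 ≡ 4, so v_2 = 4^{−1} = 3 (mod 11).
  i = 3 (α = 10): (10−9)(10−4)(10−6)(10−7) = 1·6·4·3 = 72 ≡ 6, so v_3 = 6^{−1} = 2 (mod 11).
  i = 4 (α = 6): (6−9)(6−4)(6−10)(6−7) = (−3)·2·(−4)·(−1) = −24 ≡ 9, so v_4 = 9^{−1} = 5 (mod 11).
  i = 5 (α = 7): (7−9)(7−4)(7−10)(7−6) = (−2)·3·(−3)·1 = 18 ≡ 7, so v_5 = 7^{−1} = 8 (mod 11).
  v = [4, 3, 2, 5, 8].
Step 2: syndromes of r = [9, 3, 6, 1, 0] (all sums mod 11).
  S_0 = Σ v_i r_i = 4·9 + 3·3 + 2·6 + 5·1 + 8·0 = 62 ≡ 7.
  S_1 = Σ v_i α_i r_i = 4·9·9 + 3·4·3 + 2·10·6 + 5·6·1 + 8·7·0 = 510 ≡ 4.
  α_i^2 mod 11 = [4, 5, 1, 3, 5].
  S_2 = Σ v_i α_i^2 r_i = 4·4·9 + 3·5·3 + 2·1·6 + 5·3·1 + 8·5·0 = 216 ≡ 7.
  S = (7, 4, 7) ≠ 0, so r is not a codeword (an error is present).
Step 3: locate the error. For a single error e at position i, S_ℓ = v_i·e·α_i^ℓ, so α_err = S_1/S_0.
  S_0^{−1} = 7^{−1} = 8 (mod 11), so α_err = 4·8 = 32 ≡ 10 = α_3. Error position i = 3.
  Consistency check: S_2/S_1 = 7·3 = 21 ≡ 10 = α_err ✓ (single-error assumption holds).
Step 4: error magnitude e = S_0/v_3 = S_0·∏_{j≠3}(α_3 − α_j) = 7·6 = 42 ≡ 9 (mod 11).
Step 5: correct position 3: c_3 = r_3 − e = 6 − 9 ≡ 8 (mod 11). Hence c = [9, 3, 8, 1, 0].
  Check: interpolating c through the α_i gives m(x) = 7 + 10·x (degree < 2) with m(α_i) = c_i for every i, so c is indeed a codeword.


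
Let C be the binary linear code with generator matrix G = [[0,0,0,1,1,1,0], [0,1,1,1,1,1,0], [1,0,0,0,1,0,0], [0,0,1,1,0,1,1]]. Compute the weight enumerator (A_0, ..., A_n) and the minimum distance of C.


Weight distribution: A_0 = 1, A_2 = 2, A_3 = 6, A_4 = 3, A_5 = 2, A_6 = 2. Minimum distance d = 2.

Enumerate all 2^4 = 16 messages m ∈ F_2^4.
For each, compute codeword c = mG in F_2^7, then tally its weight.
  m = 0000 → c = 0000000, weight = 0.
  m = 1000 → c = 0001110, weight = 3.
  m = 0100 → c = 0111110, weight = 5.
  m = 1100 → c = 0110000, weight = 2.
  m = 0010 → c = 1000100, weight = 2.
  m = 1010 → c = 1001010, weight = 3.
  m = 0110 → c = 1111010, weight = 5.
  m = 1110 → c = 1110100, weight = 4.
  m = 0001 → c = 0011011, weight = 4.
  m = 1001 → c = 0010101, weight = 3.
  m = 0101 → c = 0100101, weight = 3.
  m = 1101 → c = 0101011, weight = 4.
  m = 0011 → c = 1011111, weight = 6.
  m = 1011 → c = 1010001, weight = 3.
  m = 0111 → c = 1100001, weight = 3.
  m = 1111 → c = 1101111, weight = 6.
Tally weights:
  weight 0: 1 codewords.
  weight 2: 2 codewords.
  weight 3: 6 codewords.
  weight 4: 3 codewords.
  weight 5: 2 codewords.
  weight 6: 2 codewords.
Minimum distance d = smallest w > 0 with A_w > 0 = 2.
Sanity: Σ A_w = 16 = 2^4 = 16 ✓.


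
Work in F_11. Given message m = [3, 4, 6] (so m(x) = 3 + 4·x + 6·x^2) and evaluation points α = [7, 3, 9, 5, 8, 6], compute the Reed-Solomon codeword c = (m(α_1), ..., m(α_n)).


c = [6, 3, 8, 8, 1, 1]

Message polynomial: m(x) = 3 + 4·x + 6·x^2 (mod 11).
For each evaluation point α_i, compute m(α_i) mod 11:
  α_1 = 7: Horner steps 6 → 2 → 6, so m(7) = 6.
  α_2 = 3: Horner steps 6 → 0 → 3, so m(3) = 3.
  α_3 = 9: Horner steps 6 → 3 → 8, so m(9) = 8.
  α_4 = 5: Horner steps 6 → 1 → 8, so m(5) = 8.
  α_5 = 8: Horner steps 6 → 8 → 1, so m(8) = 1.
  α_6 = 6: Horner steps 6 → 7 → 1, so m(6) = 1.
Codeword c = [6, 3, 8, 8, 1, 1] ∈ F_11^6.


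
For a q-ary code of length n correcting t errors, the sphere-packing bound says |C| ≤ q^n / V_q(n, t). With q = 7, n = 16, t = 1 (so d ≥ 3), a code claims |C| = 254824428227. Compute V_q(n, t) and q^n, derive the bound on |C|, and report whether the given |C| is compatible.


V_q(n, t) = 97, q^n = 33232930569601, Hamming bound = 342607531645, |C| = 254824428227 ≤ bound (satisfied).

Step 1: Compute V_q(n, t) = Σ_{j=0}^1 C(n, j) (q−1)^j.
  j = 0: C(16,0)·(6)^0 = 1·1 = 1.
  j = 1: C(16,1)·(6)^1 = 16·6 = 96.
  V_q(n, t) = 1 + 96 = 97.
Step 2: q^n = 7^16 = 33232930569601.
Step 3: Hamming bound ⌊q^n / V_q(n,t)⌋ = ⌊33232930569601/97⌋ = 342607531645.
Step 4: Compare |C| = 254824428227 to 342607531645: satisfied.
The claimed |C| lies below the Hamming bound.


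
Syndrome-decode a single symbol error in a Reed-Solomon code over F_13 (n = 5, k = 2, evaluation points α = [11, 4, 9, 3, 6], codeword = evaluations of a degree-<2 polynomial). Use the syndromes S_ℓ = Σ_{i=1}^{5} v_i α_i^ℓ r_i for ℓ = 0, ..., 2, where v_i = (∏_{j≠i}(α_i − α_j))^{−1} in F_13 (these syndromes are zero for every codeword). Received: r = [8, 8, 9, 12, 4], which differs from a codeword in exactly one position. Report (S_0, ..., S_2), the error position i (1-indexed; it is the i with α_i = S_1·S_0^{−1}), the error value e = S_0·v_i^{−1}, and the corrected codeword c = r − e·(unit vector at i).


S = (2, 8, 6), error at position 2, error magnitude e = 3, c = [8, 5, 9, 12, 4].

Step 1: column multipliers v_i = (∏_{j≠i}(α_i − α_j))^{−1} mod 13.
  i = 1 (α = 11): (11−4)(11−9)(11−3)(11−6) = 7·2·8·5 = 560 ≡ 1, so v_1 = 1^{−1} = 1 (mod 13).
  i = 2 (α = 4): (4−11)(4−9)(4−3)(4−6) = (−7)·(−5)·1·(−2) = −70 ≡ 8, so v_2 = 8^{−1} = 5 (mod 13).
  i = 3 (α = 9): (9−11)(9−4)(9−3)(9−6) = (−2)·5·6·3 = −180 ≡ 2, so v_3 = 2^{−1} = 7 (mod 13).
  i = 4 (α = 3): (3−11)(3−4)(3−9)(3−6) = (−8)·(−1)·(−6)·(−3) = 144 ≡ 1, so v_4 = 1^{−1} = 1 (mod 13).
  i = 5 (α = 6): (6−11)(6−4)(6−9)(6−3) = (−5)·2·(−3)·3 = 90 ≡ 12, so v_5 = 12^{−1} = 12 (mod 13).
  v = [1, 5, 7, 1, 12].
Step 2: syndromes of r = [8, 8, 9, 12, 4] (all sums mod 13).
  S_0 = Σ v_i r_i = 1·8 + 5·8 + 7·9 + 1·12 + 12·4 = 171 ≡ 2.
  S_1 = Σ v_i α_i r_i = 1·11·8 + 5·4·8 + 7·9·9 + 1·3·12 + 12·6·4 = 1139 ≡ 8.
  α_i^2 mod 13 = [4, 3, 3, 9, 10].
  S_2 = Σ v_i α_i^2 r_i = 1·4·8 + 5·3·8 + 7·3·9 + 1·9·12 + 12·10·4 = 929 ≡ 6.
  S = (2, 8, 6) ≠ 0, so r is not a codeword (an error is present).
Step 3: locate the error. For a single error e at position i, S_ℓ = v_i·e·α_i^ℓ, so α_err = S_1/S_0.
  S_0^{−1} = 2^{−1} = 7 (mod 13), so α_err = 8·7 = 56 ≡ 4 = α_2. Error position i = 2.
  Consistency check: S_2/S_1 = 6·5 = 30 ≡ 4 = α_err ✓ (single-error assumption holds).
Step 4: error magnitude e = S_0/v_2 = S_0·∏_{j≠2}(α_2 − α_j) = 2·8 = 16 ≡ 3 (mod 13).
Step 5: correct position 2: c_2 = r_2 − e = 8 − 3 ≡ 5 (mod 13). Hence c = [8, 5, 9, 12, 4].
  Check: interpolating c through the α_i gives m(x) = 7 + 6·x (degree < 2) with m(α_i) = c_i for every i, so c is indeed a codeword.


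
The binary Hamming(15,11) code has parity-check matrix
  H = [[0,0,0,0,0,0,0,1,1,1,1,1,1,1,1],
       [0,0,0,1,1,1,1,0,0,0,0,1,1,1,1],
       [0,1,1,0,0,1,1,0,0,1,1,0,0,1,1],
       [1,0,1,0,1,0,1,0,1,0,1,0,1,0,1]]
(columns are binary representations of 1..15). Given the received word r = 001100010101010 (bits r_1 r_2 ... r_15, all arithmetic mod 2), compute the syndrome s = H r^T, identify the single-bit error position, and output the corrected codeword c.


s = (0, 1, 1, 1)^T, error position = 7, corrected codeword c = 001100110101010

Compute s = H r^T mod 2 one row at a time:
  s_1 = 1 + 0 + 1 + 0 + 1 + 0 + 1 + 0 = 4 ≡ 0 (mod 2).
  s_2 = 1 + 0 + 0 + 0 + 1 + 0 + 1 + 0 = 3 ≡ 1 (mod 2).
  s_3 = 0 + 1 + 0 + 0 + 1 + 0 + 1 + 0 = 3 ≡ 1 (mod 2).
  s_4 = 0 + 1 + 0 + 0 + 0 + 0 + 0 + 0 = 1 ≡ 1 (mod 2).
s = (0, 1, 1, 1)^T — this equals column 7 of H (binary 0111), so error is at position 7.
Correct: flip bit 7 of r = 001100010101010 to get c = 001100110101010.


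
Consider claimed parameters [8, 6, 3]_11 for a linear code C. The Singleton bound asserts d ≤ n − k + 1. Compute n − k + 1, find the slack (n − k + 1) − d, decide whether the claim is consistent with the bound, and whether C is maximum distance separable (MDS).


Singleton RHS = n − k + 1 = 3, slack = 0, bound satisfied, MDS.

Singleton bound: d ≤ n − k + 1.
Here n = 8, k = 6, so n − k + 1 = 3.
Given d = 3, check d ≤ 3: YES.
Slack = (n − k + 1) − d = 0.
The code is MDS (slack = 0).
Description: the claimed parameters are [8, 6, 3]_11; such a code would be MDS (meets Singleton bound).


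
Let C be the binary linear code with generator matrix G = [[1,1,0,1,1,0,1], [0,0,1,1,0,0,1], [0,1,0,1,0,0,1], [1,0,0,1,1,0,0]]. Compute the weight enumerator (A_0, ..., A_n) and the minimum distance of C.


Weight distribution: A_0 = 1, A_1 = 1, A_2 = 4, A_3 = 4, A_4 = 3, A_5 = 3. Minimum distance d = 1.

Enumerate all 2^4 = 16 messages m ∈ F_2^4.
For each, compute codeword c = mG in F_2^7, then tally its weight.
  m = 0000 → c = 0000000, weight = 0.
  m = 1000 → c = 1101101, weight = 5.
  m = 0100 → c = 0011001, weight = 3.
  m = 1100 → c = 1110100, weight = 4.
  m = 0010 → c = 0101001, weight = 3.
  m = 1010 → c = 1000100, weight = 2.
  m = 0110 → c = 0110000, weight = 2.
  m = 1110 → c = 1011101, weight = 5.
  m = 0001 → c = 1001100, weight = 3.
  m = 1001 → c = 0100001, weight = 2.
  m = 0101 → c = 1010101, weight = 4.
  m = 1101 → c = 0111000, weight = 3.
  m = 0011 → c = 1100101, weight = 4.
  m = 1011 → c = 0001000, weight = 1.
  m = 0111 → c = 1111100, weight = 5.
  m = 1111 → c = 0010001, weight = 2.
Tally weights:
  weight 0: 1 codewords.
  weight 1: 1 codewords.
  weight 2: 4 codewords.
  weight 3: 4 codewords.
  weight 4: 3 codewords.
  weight 5: 3 codewords.
Minimum distance d = smallest w > 0 with A_w > 0 = 1.
Sanity: Σ A_w = 16 = 2^4 = 16 ✓.


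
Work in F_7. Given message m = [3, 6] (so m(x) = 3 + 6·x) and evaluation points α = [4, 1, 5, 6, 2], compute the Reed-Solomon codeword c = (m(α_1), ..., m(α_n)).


c = [6, 2, 5, 4, 1]

Message polynomial: m(x) = 3 + 6·x (mod 7).
For each evaluation point α_i, compute m(α_i) mod 7:
  α_1 = 4: Horner steps 6 → 6, so m(4) = 6.
  α_2 = 1: Horner steps 6 → 2, so m(1) = 2.
  α_3 = 5: Horner steps 6 → 5, so m(5) = 5.
  α_4 = 6: Horner steps 6 → 4, so m(6) = 4.
  α_5 = 2: Horner steps 6 → 1, so m(2) = 1.
Codeword c = [6, 2, 5, 4, 1] ∈ F_7^5.


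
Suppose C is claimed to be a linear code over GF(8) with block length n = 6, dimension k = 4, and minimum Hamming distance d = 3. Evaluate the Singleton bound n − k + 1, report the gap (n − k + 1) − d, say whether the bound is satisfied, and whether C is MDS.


Singleton RHS = n − k + 1 = 3, slack = 0, bound satisfied, MDS.

Singleton bound: d ≤ n − k + 1.
Here n = 6, k = 4, so n − k + 1 = 3.
Given d = 3, check d ≤ 3: YES.
Slack = (n − k + 1) − d = 0.
The code is MDS (slack = 0).
Description: the claimed parameters are [6, 4, 3]_8; such a code would be MDS (meets Singleton bound).


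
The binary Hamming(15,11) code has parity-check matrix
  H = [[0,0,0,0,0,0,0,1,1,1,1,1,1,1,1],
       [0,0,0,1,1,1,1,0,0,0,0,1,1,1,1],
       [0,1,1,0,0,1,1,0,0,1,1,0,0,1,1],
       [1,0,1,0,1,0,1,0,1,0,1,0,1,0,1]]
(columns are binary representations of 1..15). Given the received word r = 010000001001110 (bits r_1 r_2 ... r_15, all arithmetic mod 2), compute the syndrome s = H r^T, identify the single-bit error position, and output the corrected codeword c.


s = (0, 1, 0, 0)^T, error position = 4, corrected codeword c = 010100001001110

Compute s = H r^T mod 2 one row at a time:
  s_1 = 0 + 1 + 0 + 0 + 1 + 1 + 1 + 0 = 4 ≡ 0 (mod 2).
  s_2 = 0 + 0 + 0 + 0 + 1 + 1 + 1 + 0 = 3 ≡ 1 (mod 2).
  s_3 = 1 + 0 + 0 + 0 + 0 + 0 + 1 + 0 = 2 ≡ 0 (mod 2).
  s_4 = 0 + 0 + 0 + 0 + 1 + 0 + 1 + 0 = 2 ≡ 0 (mod 2).
s = (0, 1, 0, 0)^T — this equals column 4 of H (binary 0100), so error is at position 4.
Correct: flip bit 4 of r = 010000001001110 to get c = 010100001001110.


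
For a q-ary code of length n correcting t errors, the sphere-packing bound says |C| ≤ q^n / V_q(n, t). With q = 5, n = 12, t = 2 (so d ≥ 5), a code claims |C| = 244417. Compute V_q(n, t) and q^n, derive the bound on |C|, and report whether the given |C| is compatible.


V_q(n, t) = 1105, q^n = 244140625, Hamming bound = 220941, |C| = 244417 > bound (violated).

Step 1: Compute V_q(n, t) = Σ_{j=0}^2 C(n, j) (q−1)^j.
  j = 0: C(12,0)·(4)^0 = 1·1 = 1.
  j = 1: C(12,1)·(4)^1 = 12·4 = 48.
  j = 2: C(12,2)·(4)^2 = 66·16 = 1056.
  V_q(n, t) = 1 + 48 + 1056 = 1105.
Step 2: q^n = 5^12 = 244140625.
Step 3: Hamming bound ⌊q^n / V_q(n,t)⌋ = ⌊244140625/1105⌋ = 220941.
Step 4: Compare |C| = 244417 to 220941: violated.
The claimed |C| lies above the Hamming bound, so no 5-ary code of length 12 with d ≥ 5 can have 244417 codewords.


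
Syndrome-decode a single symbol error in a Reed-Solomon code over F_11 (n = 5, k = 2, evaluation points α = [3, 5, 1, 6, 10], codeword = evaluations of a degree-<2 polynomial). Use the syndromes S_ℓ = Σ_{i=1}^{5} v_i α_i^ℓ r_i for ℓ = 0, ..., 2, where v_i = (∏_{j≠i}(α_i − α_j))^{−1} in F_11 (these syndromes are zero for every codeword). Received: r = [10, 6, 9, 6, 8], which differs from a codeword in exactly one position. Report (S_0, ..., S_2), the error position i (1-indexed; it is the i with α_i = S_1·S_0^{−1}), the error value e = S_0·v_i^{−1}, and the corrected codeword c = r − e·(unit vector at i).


S = (4, 9, 1), error at position 2, error magnitude e = 6, c = [10, 0, 9, 6, 8].

Step 1: column multipliers v_i = (∏_{j≠i}(α_i − α_j))^{−1} mod 11.
  i = 1 (α = 3): (3−5)(3−1)(3−6)(3−10) = (−2)·2·(−3)·(−7) = −84 ≡ 4, so v_1 = 4^{−1} = 3 (mod 11).
  i = 2 (α = 5): (5−3)(5−1)(5−6)(5−10) = 2·4·(−1)·(−5) = 40 ≡ 7, so v_2 = 7^{−1} = 8 (mod 11).
  i = 3 (α = 1): (1−3)(1−5)(1−6)(1−10) = (−2)·(−4)·(−5)·(−9) = 360 ≡ 8, so v_3 = 8^{−1} = 7 (mod 11).
  i = 4 (α = 6): (6−3)(6−5)(6−1)(6−10) = 3·1·5·(−4) = −60 ≡ 6, so v_4 = 6^{−1} = 2 (mod 11).
  i = 5 (α = 10): (10−3)(10−5)(10−1)(10−6) = 7·5·9·4 = 1260 ≡ 6, so v_5 = 6^{−1} = 2 (mod 11).
  v = [3, 8, 7, 2, 2].
Step 2: syndromes of r = [10, 6, 9, 6, 8] (all sums mod 11).
  S_0 = Σ v_i r_i = 3·10 + 8·6 + 7·9 + 2·6 + 2·8 = 169 ≡ 4.
  S_1 = Σ v_i α_i r_i = 3·3·10 + 8·5·6 + 7·1·9 + 2·6·6 + 2·10·8 = 625 ≡ 9.
  α_i^2 mod 11 = [9, 3, 1, 3, 1].
  S_2 = Σ v_i α_i^2 r_i = 3·9·10 + 8·3·6 + 7·1·9 + 2·3·6 + 2·1·8 = 529 ≡ 1.
  S = (4, 9, 1) ≠ 0, so r is not a codeword (an error is present).
Step 3: locate the error. For a single error e at position i, S_ℓ = v_i·e·α_i^ℓ, so α_err = S_1/S_0.
  S_0^{−1} = 4^{−1} = 3 (mod 11), so α_err = 9·3 = 27 ≡ 5 = α_2. Error position i = 2.
  Consistency check: S_2/S_1 = 1·5 = 5 ≡ 5 = α_err ✓ (single-error assumption holds).
Step 4: error magnitude e = S_0/v_2 = S_0·∏_{j≠2}(α_2 − α_j) = 4·7 = 28 ≡ 6 (mod 11).
Step 5: correct position 2: c_2 = r_2 − e = 6 − 6 ≡ 0 (mod 11). Hence c = [10, 0, 9, 6, 8].
  Check: interpolating c through the α_i gives m(x) = 3 + 6·x (degree < 2) with m(α_i) = c_i for every i, so c is indeed a codeword.


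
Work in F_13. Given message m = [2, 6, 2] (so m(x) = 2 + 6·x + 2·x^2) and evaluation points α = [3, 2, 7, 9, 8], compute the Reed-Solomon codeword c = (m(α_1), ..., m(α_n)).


c = [12, 9, 12, 10, 9]

Message polynomial: m(x) = 2 + 6·x + 2·x^2 (mod 13).
For each evaluation point α_i, compute m(α_i) mod 13:
  α_1 = 3: Horner steps 2 → 12 → 12, so m(3) = 12.
  α_2 = 2: Horner steps 2 → 10 → 9, so m(2) = 9.
  α_3 = 7: Horner steps 2 → 7 → 12, so m(7) = 12.
  α_4 = 9: Horner steps 2 → 11 → 10, so m(9) = 10.
  α_5 = 8: Horner steps 2 → 9 → 9, so m(8) = 9.
Codeword c = [12, 9, 12, 10, 9] ∈ F_13^5.


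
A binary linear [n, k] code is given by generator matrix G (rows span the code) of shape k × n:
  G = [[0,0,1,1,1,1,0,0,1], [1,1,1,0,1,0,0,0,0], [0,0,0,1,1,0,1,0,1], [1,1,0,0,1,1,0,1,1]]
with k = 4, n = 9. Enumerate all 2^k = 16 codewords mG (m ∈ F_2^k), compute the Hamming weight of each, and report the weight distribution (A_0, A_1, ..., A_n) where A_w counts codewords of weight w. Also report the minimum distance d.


Weight distribution: A_0 = 1, A_3 = 3, A_4 = 3, A_5 = 4, A_6 = 4, A_7 = 1. Minimum distance d = 3.

Enumerate all 2^4 = 16 messages m ∈ F_2^4.
For each, compute codeword c = mG in F_2^9, then tally its weight.
  m = 0000 → c = 000000000, weight = 0.
  m = 1000 → c = 001111001, weight = 5.
  m = 0100 → c = 111010000, weight = 4.
  m = 1100 → c = 110101001, weight = 5.
  m = 0010 → c = 000110101, weight = 4.
  m = 1010 → c = 001001100, weight = 3.
  m = 0110 → c = 111100101, weight = 6.
  m = 1110 → c = 110011100, weight = 5.
  m = 0001 → c = 110011011, weight = 6.
  m = 1001 → c = 111100010, weight = 5.
  m = 0101 → c = 001001011, weight = 4.
  m = 1101 → c = 000110010, weight = 3.
  m = 0011 → c = 110101110, weight = 6.
  m = 1011 → c = 111010111, weight = 7.
  m = 0111 → c = 001111110, weight = 6.
  m = 1111 → c = 000000111, weight = 3.
Tally weights:
  weight 0: 1 codewords.
  weight 3: 3 codewords.
  weight 4: 3 codewords.
  weight 5: 4 codewords.
  weight 6: 4 codewords.
  weight 7: 1 codewords.
Minimum distance d = smallest w > 0 with A_w > 0 = 3.
Sanity: Σ A_w = 16 = 2^4 = 16 ✓.


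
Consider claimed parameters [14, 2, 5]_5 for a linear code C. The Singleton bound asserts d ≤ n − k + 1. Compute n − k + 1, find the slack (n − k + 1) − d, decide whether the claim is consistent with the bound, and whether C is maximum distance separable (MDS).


Singleton RHS = n − k + 1 = 13, slack = 8, bound satisfied, not MDS.

Singleton bound: d ≤ n − k + 1.
Here n = 14, k = 2, so n − k + 1 = 13.
Given d = 5, check d ≤ 13: YES.
Slack = (n − k + 1) − d = 8.
The code is NOT MDS (slack = 8 > 0).
Description: the claimed parameters are [14, 2, 5]_5; such a code would be non-MDS.
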